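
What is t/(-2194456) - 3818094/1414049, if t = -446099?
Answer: -1106833348859/443295473192 ≈ -2.4968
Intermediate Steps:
t/(-2194456) - 3818094/1414049 = -446099/(-2194456) - 3818094/1414049 = -446099*(-1/2194456) - 3818094*1/1414049 = 446099/2194456 - 545442/202007 = -1106833348859/443295473192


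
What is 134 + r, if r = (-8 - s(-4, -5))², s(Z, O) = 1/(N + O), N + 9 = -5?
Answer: 71175/361 ≈ 197.16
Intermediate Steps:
N = -14 (N = -9 - 5 = -14)
s(Z, O) = 1/(-14 + O)
r = 22801/361 (r = (-8 - 1/(-14 - 5))² = (-8 - 1/(-19))² = (-8 - 1*(-1/19))² = (-8 + 1/19)² = (-151/19)² = 22801/361 ≈ 63.161)
134 + r = 134 + 22801/361 = 71175/361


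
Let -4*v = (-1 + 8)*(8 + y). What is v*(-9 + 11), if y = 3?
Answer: -77/2 ≈ -38.500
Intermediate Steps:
v = -77/4 (v = -(-1 + 8)*(8 + 3)/4 = -7*11/4 = -1/4*77 = -77/4 ≈ -19.250)
v*(-9 + 11) = -77*(-9 + 11)/4 = -77/4*2 = -77/2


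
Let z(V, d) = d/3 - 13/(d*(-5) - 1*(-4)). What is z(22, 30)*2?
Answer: 1473/73 ≈ 20.178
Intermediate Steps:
z(V, d) = -13/(4 - 5*d) + d/3 (z(V, d) = d*(1/3) - 13/(-5*d + 4) = d/3 - 13/(4 - 5*d) = -13/(4 - 5*d) + d/3)
z(22, 30)*2 = ((39 - 4*30 + 5*30**2)/(3*(-4 + 5*30)))*2 = ((39 - 120 + 5*900)/(3*(-4 + 150)))*2 = ((1/3)*(39 - 120 + 4500)/146)*2 = ((1/3)*(1/146)*4419)*2 = (1473/146)*2 = 1473/73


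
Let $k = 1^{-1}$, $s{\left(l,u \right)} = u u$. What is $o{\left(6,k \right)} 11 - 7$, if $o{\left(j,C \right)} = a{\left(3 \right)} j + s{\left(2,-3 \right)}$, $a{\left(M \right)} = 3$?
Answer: $290$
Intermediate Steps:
$s{\left(l,u \right)} = u^{2}$
$k = 1$
$o{\left(j,C \right)} = 9 + 3 j$ ($o{\left(j,C \right)} = 3 j + \left(-3\right)^{2} = 3 j + 9 = 9 + 3 j$)
$o{\left(6,k \right)} 11 - 7 = \left(9 + 3 \cdot 6\right) 11 - 7 = \left(9 + 18\right) 11 - 7 = 27 \cdot 11 - 7 = 297 - 7 = 290$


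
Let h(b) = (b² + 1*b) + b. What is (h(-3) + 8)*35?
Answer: 385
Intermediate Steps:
h(b) = b² + 2*b (h(b) = (b² + b) + b = (b + b²) + b = b² + 2*b)
(h(-3) + 8)*35 = (-3*(2 - 3) + 8)*35 = (-3*(-1) + 8)*35 = (3 + 8)*35 = 11*35 = 385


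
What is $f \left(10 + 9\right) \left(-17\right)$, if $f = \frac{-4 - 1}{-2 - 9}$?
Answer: $- \frac{1615}{11} \approx -146.82$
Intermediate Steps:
$f = \frac{5}{11}$ ($f = - \frac{5}{-11} = \left(-5\right) \left(- \frac{1}{11}\right) = \frac{5}{11} \approx 0.45455$)
$f \left(10 + 9\right) \left(-17\right) = \frac{5 \left(10 + 9\right)}{11} \left(-17\right) = \frac{5}{11} \cdot 19 \left(-17\right) = \frac{95}{11} \left(-17\right) = - \frac{1615}{11}$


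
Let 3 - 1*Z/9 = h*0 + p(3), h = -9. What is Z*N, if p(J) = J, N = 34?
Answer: 0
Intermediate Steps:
Z = 0 (Z = 27 - 9*(-9*0 + 3) = 27 - 9*(0 + 3) = 27 - 9*3 = 27 - 27 = 0)
Z*N = 0*34 = 0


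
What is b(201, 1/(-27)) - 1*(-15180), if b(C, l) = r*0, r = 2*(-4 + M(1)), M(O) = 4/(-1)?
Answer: 15180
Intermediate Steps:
M(O) = -4 (M(O) = 4*(-1) = -4)
r = -16 (r = 2*(-4 - 4) = 2*(-8) = -16)
b(C, l) = 0 (b(C, l) = -16*0 = 0)
b(201, 1/(-27)) - 1*(-15180) = 0 - 1*(-15180) = 0 + 15180 = 15180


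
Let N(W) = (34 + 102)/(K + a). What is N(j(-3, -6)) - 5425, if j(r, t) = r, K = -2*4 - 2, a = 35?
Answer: -135489/25 ≈ -5419.6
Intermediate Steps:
K = -10 (K = -8 - 2 = -10)
N(W) = 136/25 (N(W) = (34 + 102)/(-10 + 35) = 136/25)
N(j(-3, -6)) - 5425 = 136/25 - 5425 = -135489/25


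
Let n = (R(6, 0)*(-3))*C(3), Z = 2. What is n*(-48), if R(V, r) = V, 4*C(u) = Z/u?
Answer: 144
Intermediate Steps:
C(u) = 1/(2*u) (C(u) = (2/u)/4 = 1/(2*u))
n = -3 (n = (6*(-3))*((½)/3) = -9/3 = -18*⅙ = -3)
n*(-48) = -3*(-48) = 144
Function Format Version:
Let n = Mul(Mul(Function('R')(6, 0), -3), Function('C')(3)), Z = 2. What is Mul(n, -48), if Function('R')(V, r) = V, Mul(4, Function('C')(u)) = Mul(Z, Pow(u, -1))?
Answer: 144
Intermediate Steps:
Function('C')(u) = Mul(Rational(1, 2), Pow(u, -1)) (Function('C')(u) = Mul(Rational(1, 4), Mul(2, Pow(u, -1))) = Mul(Rational(1, 2), Pow(u, -1)))
n = -3 (n = Mul(Mul(6, -3), Mul(Rational(1, 2), Pow(3, -1))) = Mul(-18, Mul(Rational(1, 2), Rational(1, 3))) = Mul(-18, Rational(1, 6)) = -3)
Mul(n, -48) = Mul(-3, -48) = 144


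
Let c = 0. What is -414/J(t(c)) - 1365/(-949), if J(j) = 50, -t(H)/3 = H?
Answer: -12486/1825 ≈ -6.8416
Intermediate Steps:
t(H) = -3*H
-414/J(t(c)) - 1365/(-949) = -414/50 - 1365/(-949) = -414*1/50 - 1365*(-1/949) = -207/25 + 105/73 = -12486/1825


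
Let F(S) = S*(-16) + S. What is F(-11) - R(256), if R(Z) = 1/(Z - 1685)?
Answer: 235786/1429 ≈ 165.00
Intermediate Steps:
F(S) = -15*S (F(S) = -16*S + S = -15*S)
R(Z) = 1/(-1685 + Z)
F(-11) - R(256) = -15*(-11) - 1/(-1685 + 256) = 165 - 1/(-1429) = 165 - 1*(-1/1429) = 165 + 1/1429 = 235786/1429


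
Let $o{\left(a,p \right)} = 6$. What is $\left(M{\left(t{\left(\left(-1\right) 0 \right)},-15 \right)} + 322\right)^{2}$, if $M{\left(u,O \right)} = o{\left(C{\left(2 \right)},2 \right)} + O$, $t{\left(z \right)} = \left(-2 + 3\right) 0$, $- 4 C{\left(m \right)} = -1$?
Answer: $97969$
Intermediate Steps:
$C{\left(m \right)} = \frac{1}{4}$ ($C{\left(m \right)} = \left(- \frac{1}{4}\right) \left(-1\right) = \frac{1}{4}$)
$t{\left(z \right)} = 0$ ($t{\left(z \right)} = 1 \cdot 0 = 0$)
$M{\left(u,O \right)} = 6 + O$
$\left(M{\left(t{\left(\left(-1\right) 0 \right)},-15 \right)} + 322\right)^{2} = \left(\left(6 - 15\right) + 322\right)^{2} = \left(-9 + 322\right)^{2} = 313^{2} = 97969$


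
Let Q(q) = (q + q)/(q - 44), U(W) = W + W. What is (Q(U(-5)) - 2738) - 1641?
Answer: -118223/27 ≈ -4378.6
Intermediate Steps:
U(W) = 2*W
Q(q) = 2*q/(-44 + q) (Q(q) = (2*q)/(-44 + q) = 2*q/(-44 + q))
(Q(U(-5)) - 2738) - 1641 = (2*(2*(-5))/(-44 + 2*(-5)) - 2738) - 1641 = (2*(-10)/(-44 - 10) - 2738) - 1641 = (2*(-10)/(-54) - 2738) - 1641 = (2*(-10)*(-1/54) - 2738) - 1641 = (10/27 - 2738) - 1641 = -73916/27 - 1641 = -118223/27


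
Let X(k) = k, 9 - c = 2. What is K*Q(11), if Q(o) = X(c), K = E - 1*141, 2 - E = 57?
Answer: -1372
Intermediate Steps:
c = 7 (c = 9 - 1*2 = 9 - 2 = 7)
E = -55 (E = 2 - 1*57 = 2 - 57 = -55)
K = -196 (K = -55 - 1*141 = -55 - 141 = -196)
Q(o) = 7
K*Q(11) = -196*7 = -1372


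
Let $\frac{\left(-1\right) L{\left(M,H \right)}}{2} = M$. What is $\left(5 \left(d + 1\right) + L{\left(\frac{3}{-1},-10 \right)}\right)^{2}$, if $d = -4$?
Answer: $81$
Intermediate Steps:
$L{\left(M,H \right)} = - 2 M$
$\left(5 \left(d + 1\right) + L{\left(\frac{3}{-1},-10 \right)}\right)^{2} = \left(5 \left(-4 + 1\right) - 2 \frac{3}{-1}\right)^{2} = \left(5 \left(-3\right) - 2 \cdot 3 \left(-1\right)\right)^{2} = \left(-15 - -6\right)^{2} = \left(-15 + 6\right)^{2} = \left(-9\right)^{2} = 81$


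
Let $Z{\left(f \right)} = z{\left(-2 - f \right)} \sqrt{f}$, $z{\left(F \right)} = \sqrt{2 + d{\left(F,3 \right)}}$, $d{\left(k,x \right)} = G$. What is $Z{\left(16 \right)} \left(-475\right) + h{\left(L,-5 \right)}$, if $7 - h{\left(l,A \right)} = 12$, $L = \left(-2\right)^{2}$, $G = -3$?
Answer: $-5 - 1900 i \approx -5.0 - 1900.0 i$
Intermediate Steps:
$L = 4$
$d{\left(k,x \right)} = -3$
$h{\left(l,A \right)} = -5$ ($h{\left(l,A \right)} = 7 - 12 = -5$)
$z{\left(F \right)} = i$ ($z{\left(F \right)} = \sqrt{2 - 3} = \sqrt{-1} = i$)
$Z{\left(f \right)} = i \sqrt{f}$
$Z{\left(16 \right)} \left(-475\right) + h{\left(L,-5 \right)} = i \sqrt{16} \left(-475\right) - 5 = i 4 \left(-475\right) - 5 = 4 i \left(-475\right) - 5 = - 1900 i - 5 = -5 - 1900 i$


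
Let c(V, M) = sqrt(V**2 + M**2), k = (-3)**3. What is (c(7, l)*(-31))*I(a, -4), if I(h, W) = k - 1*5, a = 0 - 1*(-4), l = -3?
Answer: 992*sqrt(58) ≈ 7554.8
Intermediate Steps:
k = -27
c(V, M) = sqrt(M**2 + V**2)
a = 4 (a = 0 + 4 = 4)
I(h, W) = -32 (I(h, W) = -27 - 1*5 = -27 - 5 = -32)
(c(7, l)*(-31))*I(a, -4) = (sqrt((-3)**2 + 7**2)*(-31))*(-32) = (sqrt(9 + 49)*(-31))*(-32) = (sqrt(58)*(-31))*(-32) = -31*sqrt(58)*(-32) = 992*sqrt(58)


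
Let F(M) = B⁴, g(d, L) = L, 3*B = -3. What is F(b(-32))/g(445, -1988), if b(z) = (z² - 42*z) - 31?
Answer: -1/1988 ≈ -0.00050302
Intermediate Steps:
B = -1 (B = (⅓)*(-3) = -1)
b(z) = -31 + z² - 42*z
F(M) = 1 (F(M) = (-1)⁴ = 1)
F(b(-32))/g(445, -1988) = 1/(-1988) = 1*(-1/1988) = -1/1988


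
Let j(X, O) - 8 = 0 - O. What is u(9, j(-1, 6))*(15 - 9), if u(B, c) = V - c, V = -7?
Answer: -54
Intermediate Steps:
j(X, O) = 8 - O (j(X, O) = 8 + (0 - O) = 8 - O)
u(B, c) = -7 - c
u(9, j(-1, 6))*(15 - 9) = (-7 - (8 - 1*6))*(15 - 9) = (-7 - (8 - 6))*6 = (-7 - 1*2)*6 = (-7 - 2)*6 = -9*6 = -54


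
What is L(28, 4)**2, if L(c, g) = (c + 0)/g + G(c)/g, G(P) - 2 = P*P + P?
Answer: 177241/4 ≈ 44310.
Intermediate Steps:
G(P) = 2 + P + P**2 (G(P) = 2 + (P*P + P) = 2 + (P**2 + P) = 2 + (P + P**2) = 2 + P + P**2)
L(c, g) = c/g + (2 + c + c**2)/g (L(c, g) = (c + 0)/g + (2 + c + c**2)/g = c/g + (2 + c + c**2)/g)
L(28, 4)**2 = ((2 + 28**2 + 2*28)/4)**2 = ((2 + 784 + 56)/4)**2 = ((1/4)*842)**2 = (421/2)**2 = 177241/4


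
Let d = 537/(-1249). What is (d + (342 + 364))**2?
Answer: 776613900049/1560001 ≈ 4.9783e+5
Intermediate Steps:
d = -537/1249 (d = 537*(-1/1249) = -537/1249 ≈ -0.42994)
(d + (342 + 364))**2 = (-537/1249 + (342 + 364))**2 = (-537/1249 + 706)**2 = (881257/1249)**2 = 776613900049/1560001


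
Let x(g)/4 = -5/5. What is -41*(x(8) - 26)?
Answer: 1230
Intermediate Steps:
x(g) = -4 (x(g) = 4*(-5/5) = 4*(-5*1/5) = 4*(-1) = -4)
-41*(x(8) - 26) = -41*(-4 - 26) = -41*(-30) = 1230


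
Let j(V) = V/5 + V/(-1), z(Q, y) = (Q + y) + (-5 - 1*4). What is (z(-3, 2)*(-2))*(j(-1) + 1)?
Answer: 36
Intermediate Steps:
z(Q, y) = -9 + Q + y (z(Q, y) = (Q + y) + (-5 - 4) = (Q + y) - 9 = -9 + Q + y)
j(V) = -4*V/5 (j(V) = V*(1/5) + V*(-1) = V/5 - V = -4*V/5)
(z(-3, 2)*(-2))*(j(-1) + 1) = ((-9 - 3 + 2)*(-2))*(-4/5*(-1) + 1) = (-10*(-2))*(4/5 + 1) = 20*(9/5) = 36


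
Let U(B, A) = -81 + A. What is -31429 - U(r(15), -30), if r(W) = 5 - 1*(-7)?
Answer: -31318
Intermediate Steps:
r(W) = 12 (r(W) = 5 + 7 = 12)
-31429 - U(r(15), -30) = -31429 - (-81 - 30) = -31429 - 1*(-111) = -31429 + 111 = -31318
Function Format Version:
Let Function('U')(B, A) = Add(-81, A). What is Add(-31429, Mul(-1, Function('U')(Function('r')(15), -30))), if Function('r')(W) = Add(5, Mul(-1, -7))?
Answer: -31318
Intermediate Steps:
Function('r')(W) = 12 (Function('r')(W) = Add(5, 7) = 12)
Add(-31429, Mul(-1, Function('U')(Function('r')(15), -30))) = Add(-31429, Mul(-1, Add(-81, -30))) = Add(-31429, Mul(-1, -111)) = Add(-31429, 111) = -31318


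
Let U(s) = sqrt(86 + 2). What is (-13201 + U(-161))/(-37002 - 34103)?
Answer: 13201/71105 - 2*sqrt(22)/71105 ≈ 0.18552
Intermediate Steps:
U(s) = 2*sqrt(22) (U(s) = sqrt(88) = 2*sqrt(22))
(-13201 + U(-161))/(-37002 - 34103) = (-13201 + 2*sqrt(22))/(-37002 - 34103) = (-13201 + 2*sqrt(22))/(-71105) = (-13201 + 2*sqrt(22))*(-1/71105) = 13201/71105 - 2*sqrt(22)/71105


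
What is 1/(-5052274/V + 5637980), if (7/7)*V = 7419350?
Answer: 3709675/20915070930363 ≈ 1.7737e-7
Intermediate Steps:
V = 7419350
1/(-5052274/V + 5637980) = 1/(-5052274/7419350 + 5637980) = 1/(-5052274*1/7419350 + 5637980) = 1/(-2526137/3709675 + 5637980) = 1/(20915070930363/3709675) = 3709675/20915070930363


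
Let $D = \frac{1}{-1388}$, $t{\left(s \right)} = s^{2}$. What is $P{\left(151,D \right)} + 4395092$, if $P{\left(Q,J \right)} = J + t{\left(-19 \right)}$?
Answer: $\frac{6100888763}{1388} \approx 4.3955 \cdot 10^{6}$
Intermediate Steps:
$D = - \frac{1}{1388} \approx -0.00072046$
$P{\left(Q,J \right)} = 361 + J$ ($P{\left(Q,J \right)} = J + \left(-19\right)^{2} = J + 361 = 361 + J$)
$P{\left(151,D \right)} + 4395092 = \left(361 - \frac{1}{1388}\right) + 4395092 = \frac{501067}{1388} + 4395092 = \frac{6100888763}{1388}$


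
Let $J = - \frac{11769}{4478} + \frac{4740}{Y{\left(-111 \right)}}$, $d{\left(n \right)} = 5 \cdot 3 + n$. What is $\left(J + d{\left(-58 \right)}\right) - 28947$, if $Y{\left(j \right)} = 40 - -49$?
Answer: $- \frac{11533554301}{398542} \approx -28939.0$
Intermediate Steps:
$d{\left(n \right)} = 15 + n$
$Y{\left(j \right)} = 89$ ($Y{\left(j \right)} = 40 + 49 = 89$)
$J = \frac{20178279}{398542}$ ($J = - \frac{11769}{4478} + \frac{4740}{89} = \frac{20178279}{398542} \approx 50.63$)
$\left(J + d{\left(-58 \right)}\right) - 28947 = \left(\frac{20178279}{398542} + \left(15 - 58\right)\right) - 28947 = \left(\frac{20178279}{398542} - 43\right) - 28947 = \frac{3040973}{398542} - 28947 = - \frac{11533554301}{398542}$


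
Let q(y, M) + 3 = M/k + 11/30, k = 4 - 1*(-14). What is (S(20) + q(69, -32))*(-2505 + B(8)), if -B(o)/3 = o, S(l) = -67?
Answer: 1805987/10 ≈ 1.8060e+5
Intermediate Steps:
k = 18 (k = 4 + 14 = 18)
q(y, M) = -79/30 + M/18 (q(y, M) = -3 + (M/18 + 11/30) = -3 + (11/30 + M/18) = -79/30 + M/18)
B(o) = -3*o
(S(20) + q(69, -32))*(-2505 + B(8)) = (-67 + (-79/30 + (1/18)*(-32)))*(-2505 - 3*8) = (-67 + (-79/30 - 16/9))*(-2505 - 24) = (-67 - 397/90)*(-2529) = -6427/90*(-2529) = 1805987/10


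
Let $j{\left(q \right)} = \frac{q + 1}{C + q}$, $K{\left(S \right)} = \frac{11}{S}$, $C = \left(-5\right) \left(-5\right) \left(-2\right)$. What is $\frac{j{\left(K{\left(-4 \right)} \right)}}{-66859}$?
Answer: $- \frac{7}{14107249} \approx -4.962 \cdot 10^{-7}$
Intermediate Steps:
$C = -50$ ($C = 25 \left(-2\right) = -50$)
$j{\left(q \right)} = \frac{1 + q}{-50 + q}$ ($j{\left(q \right)} = \frac{q + 1}{-50 + q} = \frac{1 + q}{-50 + q}$)
$\frac{j{\left(K{\left(-4 \right)} \right)}}{-66859} = \frac{\frac{1}{-50 + \frac{11}{-4}} \left(1 + \frac{11}{-4}\right)}{-66859} = \frac{1 + 11 \left(- \frac{1}{4}\right)}{-50 + 11 \left(- \frac{1}{4}\right)} \left(- \frac{1}{66859}\right) = \frac{1 - \frac{11}{4}}{-50 - \frac{11}{4}} \left(- \frac{1}{66859}\right) = \frac{1}{- \frac{211}{4}} \left(- \frac{7}{4}\right) \left(- \frac{1}{66859}\right) = \left(- \frac{4}{211}\right) \left(- \frac{7}{4}\right) \left(- \frac{1}{66859}\right) = \frac{7}{211} \left(- \frac{1}{66859}\right) = - \frac{7}{14107249}$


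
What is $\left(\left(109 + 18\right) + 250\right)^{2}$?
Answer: $142129$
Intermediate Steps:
$\left(\left(109 + 18\right) + 250\right)^{2} = \left(127 + 250\right)^{2} = 377^{2} = 142129$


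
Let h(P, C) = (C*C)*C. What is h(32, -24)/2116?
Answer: -3456/529 ≈ -6.5331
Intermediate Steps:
h(P, C) = C**3 (h(P, C) = C**2*C = C**3)
h(32, -24)/2116 = (-24)**3/2116 = -13824*1/2116 = -3456/529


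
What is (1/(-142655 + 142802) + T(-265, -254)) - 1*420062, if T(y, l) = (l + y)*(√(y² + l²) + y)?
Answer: -41531468/147 - 519*√134741 ≈ -4.7304e+5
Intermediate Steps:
T(y, l) = (l + y)*(y + √(l² + y²)) (T(y, l) = (l + y)*(√(l² + y²) + y) = (l + y)*(y + √(l² + y²)))
(1/(-142655 + 142802) + T(-265, -254)) - 1*420062 = (1/(-142655 + 142802) + ((-265)² - 254*(-265) - 254*√((-254)² + (-265)²) - 265*√((-254)² + (-265)²))) - 1*420062 = (1/147 + (70225 + 67310 - 254*√(64516 + 70225) - 265*√(64516 + 70225))) - 420062 = (1/147 + (70225 + 67310 - 254*√134741 - 265*√134741)) - 420062 = (1/147 + (137535 - 519*√134741)) - 420062 = (20217646/147 - 519*√134741) - 420062 = -41531468/147 - 519*√134741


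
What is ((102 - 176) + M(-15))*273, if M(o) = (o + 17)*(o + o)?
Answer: -36582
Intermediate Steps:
M(o) = 2*o*(17 + o) (M(o) = (17 + o)*(2*o) = 2*o*(17 + o))
((102 - 176) + M(-15))*273 = ((102 - 176) + 2*(-15)*(17 - 15))*273 = (-74 + 2*(-15)*2)*273 = (-74 - 60)*273 = -134*273 = -36582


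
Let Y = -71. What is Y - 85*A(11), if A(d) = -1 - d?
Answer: 949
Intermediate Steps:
Y - 85*A(11) = -71 - 85*(-1 - 1*11) = -71 - 85*(-1 - 11) = -71 - 85*(-12) = -71 + 1020 = 949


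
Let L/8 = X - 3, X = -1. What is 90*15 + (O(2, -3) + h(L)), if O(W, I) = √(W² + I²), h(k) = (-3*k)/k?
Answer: 1347 + √13 ≈ 1350.6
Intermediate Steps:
L = -32 (L = 8*(-1 - 3) = 8*(-4) = -32)
h(k) = -3
O(W, I) = √(I² + W²)
90*15 + (O(2, -3) + h(L)) = 90*15 + (√((-3)² + 2²) - 3) = 1350 + (√(9 + 4) - 3) = 1350 + (√13 - 3) = 1350 + (-3 + √13) = 1347 + √13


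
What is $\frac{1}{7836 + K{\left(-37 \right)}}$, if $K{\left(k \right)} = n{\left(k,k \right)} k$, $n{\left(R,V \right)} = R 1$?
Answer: $\frac{1}{9205} \approx 0.00010864$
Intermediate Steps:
$n{\left(R,V \right)} = R$
$K{\left(k \right)} = k^{2}$ ($K{\left(k \right)} = k k = k^{2}$)
$\frac{1}{7836 + K{\left(-37 \right)}} = \frac{1}{7836 + \left(-37\right)^{2}} = \frac{1}{7836 + 1369} = \frac{1}{9205}$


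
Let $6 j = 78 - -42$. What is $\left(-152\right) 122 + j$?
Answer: $-18524$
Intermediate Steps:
$j = 20$ ($j = \frac{78 - -42}{6} = \frac{78 + 42}{6} = \frac{1}{6} \cdot 120 = 20$)
$\left(-152\right) 122 + j = \left(-152\right) 122 + 20 = -18544 + 20 = -18524$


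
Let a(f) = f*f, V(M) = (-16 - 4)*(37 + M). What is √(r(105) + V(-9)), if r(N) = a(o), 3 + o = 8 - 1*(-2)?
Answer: I*√511 ≈ 22.605*I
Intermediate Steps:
o = 7 (o = -3 + (8 - 1*(-2)) = -3 + (8 + 2) = -3 + 10 = 7)
V(M) = -740 - 20*M (V(M) = -20*(37 + M) = -740 - 20*M)
a(f) = f²
r(N) = 49 (r(N) = 7² = 49)
√(r(105) + V(-9)) = √(49 + (-740 - 20*(-9))) = √(49 + (-740 + 180)) = √(49 - 560) = √(-511) = I*√511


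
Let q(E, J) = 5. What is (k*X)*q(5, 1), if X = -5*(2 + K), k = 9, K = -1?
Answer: -225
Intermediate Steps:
X = -5 (X = -5*(2 - 1) = -5*1 = -5)
(k*X)*q(5, 1) = (9*(-5))*5 = -45*5 = -225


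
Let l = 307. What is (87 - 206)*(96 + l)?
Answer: -47957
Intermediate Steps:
(87 - 206)*(96 + l) = (87 - 206)*(96 + 307) = -119*403 = -47957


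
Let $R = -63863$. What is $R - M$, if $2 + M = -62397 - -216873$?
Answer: $-218337$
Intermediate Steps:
$M = 154474$ ($M = -2 - -154476 = -2 + \left(-62397 + 216873\right) = -2 + 154476 = 154474$)
$R - M = -63863 - 154474 = -218337$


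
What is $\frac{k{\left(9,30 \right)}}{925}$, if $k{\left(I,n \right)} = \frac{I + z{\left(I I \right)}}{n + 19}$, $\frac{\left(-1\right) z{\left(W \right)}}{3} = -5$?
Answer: $\frac{24}{45325} \approx 0.00052951$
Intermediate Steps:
$z{\left(W \right)} = 15$ ($z{\left(W \right)} = \left(-3\right) \left(-5\right) = 15$)
$k{\left(I,n \right)} = \frac{15 + I}{19 + n}$ ($k{\left(I,n \right)} = \frac{I + 15}{n + 19} = \frac{15 + I}{19 + n}$)
$\frac{k{\left(9,30 \right)}}{925} = \frac{\frac{1}{19 + 30} \left(15 + 9\right)}{925} = \frac{1}{49} \cdot 24 \cdot \frac{1}{925} = \frac{24}{49} \cdot \frac{1}{925} = \frac{24}{45325}$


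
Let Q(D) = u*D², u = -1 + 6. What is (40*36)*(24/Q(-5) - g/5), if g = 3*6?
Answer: -122688/25 ≈ -4907.5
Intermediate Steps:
u = 5
Q(D) = 5*D²
g = 18
(40*36)*(24/Q(-5) - g/5) = (40*36)*(24/((5*(-5)²)) - 1*18/5) = 1440*(24/((5*25)) - 18*⅕) = 1440*(24/125 - 18/5) = 1440*(-426/125) = -122688/25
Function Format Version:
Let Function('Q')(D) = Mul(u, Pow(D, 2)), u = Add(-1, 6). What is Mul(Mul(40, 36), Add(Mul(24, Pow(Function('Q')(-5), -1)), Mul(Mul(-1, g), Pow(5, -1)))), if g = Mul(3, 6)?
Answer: Rational(-122688, 25) ≈ -4907.5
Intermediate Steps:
u = 5
Function('Q')(D) = Mul(5, Pow(D, 2))
g = 18
Mul(Mul(40, 36), Add(Mul(24, Pow(Function('Q')(-5), -1)), Mul(Mul(-1, g), Pow(5, -1)))) = Mul(Mul(40, 36), Add(Mul(24, Pow(Mul(5, Pow(-5, 2)), -1)), Mul(Mul(-1, 18), Pow(5, -1)))) = Mul(1440, Add(Mul(24, Pow(Mul(5, 25), -1)), Mul(-18, Rational(1, 5)))) = Mul(1440, Add(Mul(24, Pow(125, -1)), Rational(-18, 5))) = Mul(1440, Add(Mul(24, Rational(1, 125)), Rational(-18, 5))) = Mul(1440, Add(Rational(24, 125), Rational(-18, 5))) = Mul(1440, Rational(-426, 125)) = Rational(-122688, 25)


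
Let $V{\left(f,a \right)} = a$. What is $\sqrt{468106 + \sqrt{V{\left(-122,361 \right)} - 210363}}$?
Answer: $\sqrt{468106 + i \sqrt{210002}} \approx 684.18 + 0.335 i$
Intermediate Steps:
$\sqrt{468106 + \sqrt{V{\left(-122,361 \right)} - 210363}} = \sqrt{468106 + \sqrt{361 - 210363}} = \sqrt{468106 + \sqrt{-210002}} = \sqrt{468106 + i \sqrt{210002}}$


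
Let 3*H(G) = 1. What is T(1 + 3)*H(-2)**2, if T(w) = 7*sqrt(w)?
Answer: 14/9 ≈ 1.5556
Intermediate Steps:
H(G) = 1/3 (H(G) = (1/3)*1 = 1/3)
T(1 + 3)*H(-2)**2 = (7*sqrt(1 + 3))*(1/3)**2 = (7*sqrt(4))*(1/9) = (7*2)*(1/9) = 14*(1/9) = 14/9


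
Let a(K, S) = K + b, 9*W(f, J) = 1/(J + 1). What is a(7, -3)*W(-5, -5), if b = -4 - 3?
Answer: 0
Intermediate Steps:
W(f, J) = 1/(9*(1 + J)) (W(f, J) = 1/(9*(J + 1)) = 1/(9*(1 + J)))
b = -7
a(K, S) = -7 + K (a(K, S) = K - 7 = -7 + K)
a(7, -3)*W(-5, -5) = (-7 + 7)*(1/(9*(1 - 5))) = 0*((⅑)/(-4)) = 0*((⅑)*(-¼)) = 0*(-1/36) = 0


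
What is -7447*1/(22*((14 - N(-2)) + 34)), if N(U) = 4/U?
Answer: -677/100 ≈ -6.7700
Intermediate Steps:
-7447*1/(22*((14 - N(-2)) + 34)) = -7447*1/(22*((14 - 4/(-2)) + 34)) = -7447*1/(22*((14 - 4*(-1)/2) + 34)) = -7447*1/(22*((14 - 1*(-2)) + 34)) = -7447*1/(22*((14 + 2) + 34)) = -7447*1/(22*(16 + 34)) = -7447/(50*22) = -7447/1100 = -7447*1/1100 = -677/100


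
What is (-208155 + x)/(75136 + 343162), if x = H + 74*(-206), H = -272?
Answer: -223671/418298 ≈ -0.53472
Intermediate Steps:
x = -15516 (x = -272 + 74*(-206) = -272 - 15244 = -15516)
(-208155 + x)/(75136 + 343162) = (-208155 - 15516)/(75136 + 343162) = -223671/418298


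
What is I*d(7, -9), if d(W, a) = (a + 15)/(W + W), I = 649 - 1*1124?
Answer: -1425/7 ≈ -203.57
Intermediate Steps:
I = -475 (I = 649 - 1124 = -475)
d(W, a) = (15 + a)/(2*W) (d(W, a) = (15 + a)/((2*W)) = (15 + a)*(1/(2*W)) = (15 + a)/(2*W))
I*d(7, -9) = -475*(15 - 9)/(2*7) = -475*6/(2*7) = -475*3/7 = -1425/7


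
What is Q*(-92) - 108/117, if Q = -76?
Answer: 90884/13 ≈ 6991.1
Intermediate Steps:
Q*(-92) - 108/117 = -76*(-92) - 108/117 = 6992 - 108*1/117 = 6992 - 12/13 = 90884/13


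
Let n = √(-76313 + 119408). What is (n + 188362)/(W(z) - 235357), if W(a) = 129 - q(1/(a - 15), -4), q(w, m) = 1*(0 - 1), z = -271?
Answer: -188362/235227 - 13*√255/235227 ≈ -0.80165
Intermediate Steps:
q(w, m) = -1 (q(w, m) = 1*(-1) = -1)
n = 13*√255 (n = √43095 = 13*√255 ≈ 207.59)
W(a) = 130 (W(a) = 129 - 1*(-1) = 129 + 1 = 130)
(n + 188362)/(W(z) - 235357) = (13*√255 + 188362)/(130 - 235357) = (188362 + 13*√255)/(-235227) = (188362 + 13*√255)*(-1/235227) = -188362/235227 - 13*√255/235227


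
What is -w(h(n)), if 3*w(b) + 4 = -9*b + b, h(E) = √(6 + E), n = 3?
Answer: 28/3 ≈ 9.3333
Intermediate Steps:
w(b) = -4/3 - 8*b/3 (w(b) = -4/3 + (-9*b + b)/3 = -4/3 + (-8*b)/3 = -4/3 - 8*b/3)
-w(h(n)) = -(-4/3 - 8*√(6 + 3)/3) = -(-4/3 - 8*√9/3) = -(-4/3 - 8/3*3) = -(-4/3 - 8) = -1*(-28/3) = 28/3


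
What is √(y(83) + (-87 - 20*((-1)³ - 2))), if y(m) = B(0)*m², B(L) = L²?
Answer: 3*I*√3 ≈ 5.1962*I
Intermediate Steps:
y(m) = 0 (y(m) = 0²*m² = 0*m² = 0)
√(y(83) + (-87 - 20*((-1)³ - 2))) = √(0 + (-87 - 20*((-1)³ - 2))) = √(0 + (-87 - 20*(-1 - 2))) = √(0 + (-87 - 20*(-3))) = √(0 + (-87 + 60)) = √(0 - 27) = √(-27) = 3*I*√3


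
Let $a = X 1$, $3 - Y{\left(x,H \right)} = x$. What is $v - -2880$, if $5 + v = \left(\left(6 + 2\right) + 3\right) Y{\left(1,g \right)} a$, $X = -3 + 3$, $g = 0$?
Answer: $2875$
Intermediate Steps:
$X = 0$
$Y{\left(x,H \right)} = 3 - x$
$a = 0$ ($a = 0 \cdot 1 = 0$)
$v = -5$ ($v = -5 + \left(\left(6 + 2\right) + 3\right) \left(3 - 1\right) 0 = -5 + \left(8 + 3\right) \left(3 - 1\right) 0 = -5 + 11 \cdot 2 \cdot 0 = -5 + 22 \cdot 0 = -5 + 0 = -5$)
$v - -2880 = -5 - -2880 = -5 + 2880 = 2875$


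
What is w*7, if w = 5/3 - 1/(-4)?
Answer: 161/12 ≈ 13.417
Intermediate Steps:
w = 23/12 (w = 5*(⅓) - 1*(-¼) = 5/3 + ¼ = 23/12 ≈ 1.9167)
w*7 = (23/12)*7 = 161/12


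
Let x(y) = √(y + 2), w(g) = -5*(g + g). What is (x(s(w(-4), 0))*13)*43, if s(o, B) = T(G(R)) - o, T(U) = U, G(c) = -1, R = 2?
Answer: 559*I*√39 ≈ 3491.0*I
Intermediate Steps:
w(g) = -10*g
s(o, B) = -1 - o
x(y) = √(2 + y)
(x(s(w(-4), 0))*13)*43 = (√(2 + (-1 - (-10)*(-4)))*13)*43 = (√(2 + (-1 - 1*40))*13)*43 = (√(2 + (-1 - 40))*13)*43 = (√(2 - 41)*13)*43 = (√(-39)*13)*43 = ((I*√39)*13)*43 = (13*I*√39)*43 = 559*I*√39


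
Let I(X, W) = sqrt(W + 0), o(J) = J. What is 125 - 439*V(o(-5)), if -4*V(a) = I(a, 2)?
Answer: 125 + 439*sqrt(2)/4 ≈ 280.21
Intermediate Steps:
I(X, W) = sqrt(W)
V(a) = -sqrt(2)/4
125 - 439*V(o(-5)) = 125 - (-439)*sqrt(2)/4 = 125 + 439*sqrt(2)/4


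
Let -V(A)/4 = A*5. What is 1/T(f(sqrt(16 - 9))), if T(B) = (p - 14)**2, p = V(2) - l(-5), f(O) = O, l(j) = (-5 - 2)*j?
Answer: 1/7921 ≈ 0.00012625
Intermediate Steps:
l(j) = -7*j
V(A) = -20*A (V(A) = -4*A*5 = -20*A)
p = -75 (p = -20*2 - (-7)*(-5) = -40 - 1*35 = -40 - 35 = -75)
T(B) = 7921 (T(B) = (-75 - 14)**2 = (-89)**2 = 7921)
1/T(f(sqrt(16 - 9))) = 1/7921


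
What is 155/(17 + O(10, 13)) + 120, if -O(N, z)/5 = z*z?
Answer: 99205/828 ≈ 119.81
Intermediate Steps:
O(N, z) = -5*z² (O(N, z) = -5*z*z = -5*z²)
155/(17 + O(10, 13)) + 120 = 155/(17 - 5*13²) + 120 = 155/(17 - 5*169) + 120 = 155/(17 - 845) + 120 = 155/(-828) + 120 = 155*(-1/828) + 120 = -155/828 + 120 = 99205/828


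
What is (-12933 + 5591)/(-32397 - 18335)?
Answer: 3671/25366 ≈ 0.14472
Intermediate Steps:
(-12933 + 5591)/(-32397 - 18335) = -7342/(-50732) = -7342*(-1/50732) = 3671/25366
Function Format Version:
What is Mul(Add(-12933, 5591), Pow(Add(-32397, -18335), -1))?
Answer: Rational(3671, 25366) ≈ 0.14472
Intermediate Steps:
Mul(Add(-12933, 5591), Pow(Add(-32397, -18335), -1)) = Mul(-7342, Pow(-50732, -1)) = Mul(-7342, Rational(-1, 50732)) = Rational(3671, 25366)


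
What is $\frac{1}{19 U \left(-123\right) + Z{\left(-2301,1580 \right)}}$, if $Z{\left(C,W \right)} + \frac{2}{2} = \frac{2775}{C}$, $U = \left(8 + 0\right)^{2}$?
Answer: $- \frac{767}{114720348} \approx -6.6858 \cdot 10^{-6}$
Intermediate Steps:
$U = 64$ ($U = 8^{2} = 64$)
$Z{\left(C,W \right)} = -1 + \frac{2775}{C}$
$\frac{1}{19 U \left(-123\right) + Z{\left(-2301,1580 \right)}} = \frac{1}{19 \cdot 64 \left(-123\right) + \frac{2775 - -2301}{-2301}} = \frac{1}{1216 \left(-123\right) - \frac{2775 + 2301}{2301}} = \frac{1}{-149568 - \frac{1692}{767}} = \frac{1}{- \frac{114720348}{767}} = - \frac{767}{114720348}$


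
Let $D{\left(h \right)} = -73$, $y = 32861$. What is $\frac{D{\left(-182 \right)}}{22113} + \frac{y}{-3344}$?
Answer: $- \frac{726899405}{73945872} \approx -9.8302$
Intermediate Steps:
$\frac{D{\left(-182 \right)}}{22113} + \frac{y}{-3344} = - \frac{73}{22113} + \frac{32861}{-3344} = \left(-73\right) \frac{1}{22113} + 32861 \left(- \frac{1}{3344}\right) = - \frac{73}{22113} - \frac{32861}{3344} = - \frac{726899405}{73945872}$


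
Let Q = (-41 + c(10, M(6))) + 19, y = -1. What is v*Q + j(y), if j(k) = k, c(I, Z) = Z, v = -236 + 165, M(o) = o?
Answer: 1135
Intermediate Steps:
v = -71
Q = -16 (Q = (-41 + 6) + 19 = -35 + 19 = -16)
v*Q + j(y) = -71*(-16) - 1 = 1136 - 1 = 1135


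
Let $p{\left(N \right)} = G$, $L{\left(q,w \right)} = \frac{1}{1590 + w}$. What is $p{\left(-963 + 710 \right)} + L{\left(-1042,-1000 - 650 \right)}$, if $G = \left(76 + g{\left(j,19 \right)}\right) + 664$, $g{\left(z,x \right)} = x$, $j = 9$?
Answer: $\frac{45539}{60} \approx 758.98$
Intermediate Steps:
$G = 759$ ($G = \left(76 + 19\right) + 664 = 95 + 664 = 759$)
$p{\left(N \right)} = 759$
$p{\left(-963 + 710 \right)} + L{\left(-1042,-1000 - 650 \right)} = 759 + \frac{1}{1590 - 1650} = 759 + \frac{1}{-60} = 759 - \frac{1}{60} = \frac{45539}{60}$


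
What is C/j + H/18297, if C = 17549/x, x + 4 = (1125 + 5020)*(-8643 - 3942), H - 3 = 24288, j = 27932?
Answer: 5830154245674855/4391516729895724 ≈ 1.3276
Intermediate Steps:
H = 24291 (H = 3 + 24288 = 24291)
x = -77334829 (x = -4 + (1125 + 5020)*(-8643 - 3942) = -4 + 6145*(-12585) = -4 - 77334825 = -77334829)
C = -17549/77334829 (C = 17549/(-77334829) = 17549*(-1/77334829) = -17549/77334829 ≈ -0.00022692)
C/j + H/18297 = -17549/77334829/27932 + 24291/18297 = -17549/77334829*1/27932 + 24291*(1/18297) = -17549/2160116443628 + 2699/2033 = 5830154245674855/4391516729895724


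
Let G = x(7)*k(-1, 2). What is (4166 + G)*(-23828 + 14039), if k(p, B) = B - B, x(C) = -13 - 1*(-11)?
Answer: -40780974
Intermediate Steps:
x(C) = -2 (x(C) = -13 + 11 = -2)
k(p, B) = 0
G = 0 (G = -2*0 = 0)
(4166 + G)*(-23828 + 14039) = (4166 + 0)*(-23828 + 14039) = 4166*(-9789) = -40780974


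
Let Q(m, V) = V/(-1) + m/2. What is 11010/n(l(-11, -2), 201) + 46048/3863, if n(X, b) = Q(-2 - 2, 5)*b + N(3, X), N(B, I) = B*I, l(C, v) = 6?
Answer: 7143014/1788569 ≈ 3.9937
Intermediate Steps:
Q(m, V) = m/2 - V (Q(m, V) = V*(-1) + m*(½) = -V + m/2 = m/2 - V)
n(X, b) = -7*b + 3*X (n(X, b) = ((-2 - 2)/2 - 1*5)*b + 3*X = ((½)*(-4) - 5)*b + 3*X = (-2 - 5)*b + 3*X = -7*b + 3*X)
11010/n(l(-11, -2), 201) + 46048/3863 = 11010/(-7*201 + 3*6) + 46048/3863 = 11010/(-1407 + 18) + 46048*(1/3863) = 11010/(-1389) + 46048/3863 = 11010*(-1/1389) + 46048/3863 = -3670/463 + 46048/3863 = 7143014/1788569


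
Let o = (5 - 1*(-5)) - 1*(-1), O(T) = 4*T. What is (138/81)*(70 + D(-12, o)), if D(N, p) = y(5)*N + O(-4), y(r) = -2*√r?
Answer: 92 + 368*√5/9 ≈ 183.43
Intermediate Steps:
o = 11 (o = (5 + 5) + 1 = 10 + 1 = 11)
D(N, p) = -16 - 2*N*√5 (D(N, p) = (-2*√5)*N + 4*(-4) = -2*N*√5 - 16 = -16 - 2*N*√5)
(138/81)*(70 + D(-12, o)) = (138/81)*(70 + (-16 - 2*(-12)*√5)) = (138*(1/81))*(70 + (-16 + 24*√5)) = 46*(54 + 24*√5)/27 = 92 + 368*√5/9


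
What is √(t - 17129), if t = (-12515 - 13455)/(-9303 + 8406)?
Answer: I*√13758852471/897 ≈ 130.77*I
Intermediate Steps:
t = 25970/897 (t = -25970/(-897) = -25970*(-1/897) = 25970/897 ≈ 28.952)
√(t - 17129) = √(25970/897 - 17129) = √(-15338743/897) = I*√13758852471/897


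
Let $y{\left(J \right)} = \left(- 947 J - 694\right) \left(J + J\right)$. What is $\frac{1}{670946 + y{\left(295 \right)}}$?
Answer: $- \frac{1}{164563864} \approx -6.0767 \cdot 10^{-9}$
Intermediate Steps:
$y{\left(J \right)} = 2 J \left(-694 - 947 J\right)$ ($y{\left(J \right)} = \left(-694 - 947 J\right) 2 J = 2 J \left(-694 - 947 J\right)$)
$\frac{1}{670946 + y{\left(295 \right)}} = \frac{1}{670946 - 590 \left(694 + 947 \cdot 295\right)} = \frac{1}{670946 - 590 \left(694 + 279365\right)} = \frac{1}{670946 - 590 \cdot 280059} = \frac{1}{670946 - 165234810} = \frac{1}{-164563864} = - \frac{1}{164563864}$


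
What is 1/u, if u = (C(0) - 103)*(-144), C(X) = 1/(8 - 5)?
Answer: 1/14784 ≈ 6.7641e-5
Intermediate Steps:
C(X) = ⅓ (C(X) = 1/3 = ⅓)
u = 14784 (u = (⅓ - 103)*(-144) = -308/3*(-144) = 14784)
1/u = 1/14784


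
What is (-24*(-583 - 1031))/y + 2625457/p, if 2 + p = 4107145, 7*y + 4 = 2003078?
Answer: 3186322346777/4113455678791 ≈ 0.77461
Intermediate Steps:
y = 2003074/7 (y = -4/7 + (1/7)*2003078 = -4/7 + 286154 = 2003074/7 ≈ 2.8615e+5)
p = 4107143 (p = -2 + 4107145 = 4107143)
(-24*(-583 - 1031))/y + 2625457/p = (-24*(-583 - 1031))/(2003074/7) + 2625457/4107143 = -24*(-1614)*(7/2003074) + 2625457*(1/4107143) = 38736*(7/2003074) + 2625457/4107143 = 135576/1001537 + 2625457/4107143 = 3186322346777/4113455678791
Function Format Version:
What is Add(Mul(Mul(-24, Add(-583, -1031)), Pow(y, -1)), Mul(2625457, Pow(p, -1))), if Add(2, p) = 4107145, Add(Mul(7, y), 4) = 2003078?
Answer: Rational(3186322346777, 4113455678791) ≈ 0.77461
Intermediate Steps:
y = Rational(2003074, 7) (y = Add(Rational(-4, 7), Mul(Rational(1, 7), 2003078)) = Add(Rational(-4, 7), 286154) = Rational(2003074, 7) ≈ 2.8615e+5)
p = 4107143 (p = Add(-2, 4107145) = 4107143)
Add(Mul(Mul(-24, Add(-583, -1031)), Pow(y, -1)), Mul(2625457, Pow(p, -1))) = Add(Mul(Mul(-24, Add(-583, -1031)), Pow(Rational(2003074, 7), -1)), Mul(2625457, Pow(4107143, -1))) = Add(Mul(Mul(-24, -1614), Rational(7, 2003074)), Mul(2625457, Rational(1, 4107143))) = Add(Mul(38736, Rational(7, 2003074)), Rational(2625457, 4107143)) = Add(Rational(135576, 1001537), Rational(2625457, 4107143)) = Rational(3186322346777, 4113455678791)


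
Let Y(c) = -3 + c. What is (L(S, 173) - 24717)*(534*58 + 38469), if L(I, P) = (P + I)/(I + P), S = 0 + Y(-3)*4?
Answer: -1716303756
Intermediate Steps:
S = -24 (S = 0 + (-3 - 3)*4 = 0 - 6*4 = 0 - 24 = -24)
L(I, P) = 1 (L(I, P) = (I + P)/(I + P) = 1)
(L(S, 173) - 24717)*(534*58 + 38469) = (1 - 24717)*(534*58 + 38469) = -24716*(30972 + 38469) = -24716*69441 = -1716303756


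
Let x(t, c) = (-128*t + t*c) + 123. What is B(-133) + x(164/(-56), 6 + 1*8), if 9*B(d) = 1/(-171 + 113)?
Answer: 1669349/3654 ≈ 456.86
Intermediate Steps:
B(d) = -1/522 (B(d) = 1/(9*(-171 + 113)) = (1/9)/(-58) = (1/9)*(-1/58) = -1/522)
x(t, c) = 123 - 128*t + c*t (x(t, c) = (-128*t + c*t) + 123 = 123 - 128*t + c*t)
B(-133) + x(164/(-56), 6 + 1*8) = -1/522 + (123 - 20992/(-56) + (6 + 1*8)*(164/(-56))) = -1/522 + (123 - 20992*(-1)/56 + (6 + 8)*(164*(-1/56))) = -1/522 + (123 - 128*(-41/14) + 14*(-41/14)) = -1/522 + (123 + 2624/7 - 41) = -1/522 + 3198/7 = 1669349/3654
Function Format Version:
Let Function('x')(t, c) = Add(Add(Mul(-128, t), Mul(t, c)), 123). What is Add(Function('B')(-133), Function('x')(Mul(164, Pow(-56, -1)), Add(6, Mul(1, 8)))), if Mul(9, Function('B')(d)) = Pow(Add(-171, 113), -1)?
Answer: Rational(1669349, 3654) ≈ 456.86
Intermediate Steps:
Function('B')(d) = Rational(-1, 522) (Function('B')(d) = Mul(Rational(1, 9), Pow(Add(-171, 113), -1)) = Mul(Rational(1, 9), Pow(-58, -1)) = Mul(Rational(1, 9), Rational(-1, 58)) = Rational(-1, 522))
Function('x')(t, c) = Add(123, Mul(-128, t), Mul(c, t)) (Function('x')(t, c) = Add(Add(Mul(-128, t), Mul(c, t)), 123) = Add(123, Mul(-128, t), Mul(c, t)))
Add(Function('B')(-133), Function('x')(Mul(164, Pow(-56, -1)), Add(6, Mul(1, 8)))) = Add(Rational(-1, 522), Add(123, Mul(-128, Mul(164, Pow(-56, -1))), Mul(Add(6, Mul(1, 8)), Mul(164, Pow(-56, -1))))) = Add(Rational(-1, 522), Add(123, Mul(-128, Mul(164, Rational(-1, 56))), Mul(Add(6, 8), Mul(164, Rational(-1, 56))))) = Add(Rational(-1, 522), Add(123, Mul(-128, Rational(-41, 14)), Mul(14, Rational(-41, 14)))) = Add(Rational(-1, 522), Add(123, Rational(2624, 7), -41)) = Add(Rational(-1, 522), Rational(3198, 7)) = Rational(1669349, 3654)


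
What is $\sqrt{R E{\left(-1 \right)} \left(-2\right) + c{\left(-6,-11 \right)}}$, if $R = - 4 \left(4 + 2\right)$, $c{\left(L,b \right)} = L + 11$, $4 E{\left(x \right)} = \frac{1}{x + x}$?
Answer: $i \approx 1.0 i$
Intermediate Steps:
$E{\left(x \right)} = \frac{1}{8 x}$ ($E{\left(x \right)} = \frac{1}{4 \left(x + x\right)} = \frac{1}{4 \cdot 2 x} = \frac{\frac{1}{2} \frac{1}{x}}{4} = \frac{1}{8 x}$)
$c{\left(L,b \right)} = 11 + L$
$R = -24$ ($R = \left(-4\right) 6 = -24$)
$\sqrt{R E{\left(-1 \right)} \left(-2\right) + c{\left(-6,-11 \right)}} = \sqrt{- 24 \frac{1}{8 \left(-1\right)} \left(-2\right) + \left(11 - 6\right)} = \sqrt{- 24 \cdot \frac{1}{8} \left(-1\right) \left(-2\right) + 5} = \sqrt{\left(-24\right) \left(- \frac{1}{8}\right) \left(-2\right) + 5} = \sqrt{3 \left(-2\right) + 5} = \sqrt{-6 + 5} = \sqrt{-1} = i$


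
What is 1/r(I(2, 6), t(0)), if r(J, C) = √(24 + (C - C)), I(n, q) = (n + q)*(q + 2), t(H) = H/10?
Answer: √6/12 ≈ 0.20412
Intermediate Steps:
t(H) = H/10 (t(H) = H*(⅒) = H/10)
I(n, q) = (2 + q)*(n + q) (I(n, q) = (n + q)*(2 + q) = (2 + q)*(n + q))
r(J, C) = 2*√6 (r(J, C) = √(24 + 0) = √24 = 2*√6)
1/r(I(2, 6), t(0)) = 1/(2*√6) = √6/12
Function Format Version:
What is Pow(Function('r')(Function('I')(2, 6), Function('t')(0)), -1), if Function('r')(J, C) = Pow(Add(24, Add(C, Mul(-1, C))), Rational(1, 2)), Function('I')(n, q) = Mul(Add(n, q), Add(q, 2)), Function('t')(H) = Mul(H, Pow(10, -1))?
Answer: Mul(Rational(1, 12), Pow(6, Rational(1, 2))) ≈ 0.20412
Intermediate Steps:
Function('t')(H) = Mul(Rational(1, 10), H) (Function('t')(H) = Mul(H, Rational(1, 10)) = Mul(Rational(1, 10), H))
Function('I')(n, q) = Mul(Add(2, q), Add(n, q)) (Function('I')(n, q) = Mul(Add(n, q), Add(2, q)) = Mul(Add(2, q), Add(n, q)))
Function('r')(J, C) = Mul(2, Pow(6, Rational(1, 2))) (Function('r')(J, C) = Pow(Add(24, 0), Rational(1, 2)) = Pow(24, Rational(1, 2)) = Mul(2, Pow(6, Rational(1, 2))))
Pow(Function('r')(Function('I')(2, 6), Function('t')(0)), -1) = Pow(Mul(2, Pow(6, Rational(1, 2))), -1) = Mul(Rational(1, 12), Pow(6, Rational(1, 2)))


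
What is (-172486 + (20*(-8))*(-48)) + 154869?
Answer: -9937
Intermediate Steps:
(-172486 + (20*(-8))*(-48)) + 154869 = (-172486 - 160*(-48)) + 154869 = (-172486 + 7680) + 154869 = -164806 + 154869 = -9937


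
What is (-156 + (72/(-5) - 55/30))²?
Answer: 26697889/900 ≈ 29664.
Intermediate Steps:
(-156 + (72/(-5) - 55/30))² = (-156 + (72*(-⅕) - 55*1/30))² = (-156 + (-72/5 - 11/6))² = (-156 - 487/30)² = (-5167/30)² = 26697889/900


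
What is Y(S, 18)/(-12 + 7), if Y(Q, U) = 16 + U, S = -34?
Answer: -34/5 ≈ -6.8000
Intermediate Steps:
Y(S, 18)/(-12 + 7) = (16 + 18)/(-12 + 7) = 34/(-5) = 34*(-⅕) = -34/5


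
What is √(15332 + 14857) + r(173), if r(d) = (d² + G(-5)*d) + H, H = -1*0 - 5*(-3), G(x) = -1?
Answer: 29771 + √30189 ≈ 29945.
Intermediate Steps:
H = 15 (H = 0 + 15 = 15)
r(d) = 15 + d² - d (r(d) = (d² - d) + 15 = 15 + d² - d)
√(15332 + 14857) + r(173) = √(15332 + 14857) + (15 + 173² - 1*173) = √30189 + (15 + 29929 - 173) = √30189 + 29771 = 29771 + √30189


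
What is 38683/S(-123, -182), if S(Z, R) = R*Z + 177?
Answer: 38683/22563 ≈ 1.7144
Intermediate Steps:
S(Z, R) = 177 + R*Z
38683/S(-123, -182) = 38683/(177 - 182*(-123)) = 38683/(177 + 22386) = 38683/22563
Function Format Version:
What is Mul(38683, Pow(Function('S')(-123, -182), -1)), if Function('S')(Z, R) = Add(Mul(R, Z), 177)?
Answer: Rational(38683, 22563) ≈ 1.7144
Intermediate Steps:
Function('S')(Z, R) = Add(177, Mul(R, Z))
Mul(38683, Pow(Function('S')(-123, -182), -1)) = Mul(38683, Pow(Add(177, Mul(-182, -123)), -1)) = Mul(38683, Pow(Add(177, 22386), -1)) = Mul(38683, Pow(22563, -1)) = Mul(38683, Rational(1, 22563)) = Rational(38683, 22563)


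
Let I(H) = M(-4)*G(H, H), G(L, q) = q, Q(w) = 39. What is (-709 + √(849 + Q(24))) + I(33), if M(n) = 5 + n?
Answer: -676 + 2*√222 ≈ -646.20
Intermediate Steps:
I(H) = H (I(H) = (5 - 4)*H = 1*H = H)
(-709 + √(849 + Q(24))) + I(33) = (-709 + √(849 + 39)) + 33 = (-709 + √888) + 33 = (-709 + 2*√222) + 33 = -676 + 2*√222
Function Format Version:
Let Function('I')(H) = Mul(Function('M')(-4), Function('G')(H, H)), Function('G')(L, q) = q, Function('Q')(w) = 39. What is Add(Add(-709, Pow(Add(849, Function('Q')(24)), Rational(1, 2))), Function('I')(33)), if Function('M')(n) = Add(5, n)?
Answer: Add(-676, Mul(2, Pow(222, Rational(1, 2)))) ≈ -646.20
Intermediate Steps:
Function('I')(H) = H (Function('I')(H) = Mul(Add(5, -4), H) = Mul(1, H) = H)
Add(Add(-709, Pow(Add(849, Function('Q')(24)), Rational(1, 2))), Function('I')(33)) = Add(Add(-709, Pow(Add(849, 39), Rational(1, 2))), 33) = Add(Add(-709, Pow(888, Rational(1, 2))), 33) = Add(Add(-709, Mul(2, Pow(222, Rational(1, 2)))), 33) = Add(-676, Mul(2, Pow(222, Rational(1, 2))))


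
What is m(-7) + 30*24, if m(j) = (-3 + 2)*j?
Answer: 727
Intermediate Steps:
m(j) = -j
m(-7) + 30*24 = -1*(-7) + 30*24 = 7 + 720 = 727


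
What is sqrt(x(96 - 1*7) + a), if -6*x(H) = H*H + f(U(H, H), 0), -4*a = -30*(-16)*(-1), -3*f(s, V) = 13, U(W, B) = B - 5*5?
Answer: I*sqrt(10795)/3 ≈ 34.633*I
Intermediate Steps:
U(W, B) = -25 + B (U(W, B) = B - 25 = -25 + B)
f(s, V) = -13/3 (f(s, V) = -1/3*13 = -13/3)
a = 120 (a = -(-30*(-16))*(-1)/4 = -120*(-1) = -1/4*(-480) = 120)
x(H) = 13/18 - H**2/6 (x(H) = -(H*H - 13/3)/6 = -(H**2 - 13/3)/6 = -(-13/3 + H**2)/6 = 13/18 - H**2/6)
sqrt(x(96 - 1*7) + a) = sqrt((13/18 - (96 - 1*7)**2/6) + 120) = sqrt((13/18 - (96 - 7)**2/6) + 120) = sqrt((13/18 - 1/6*89**2) + 120) = sqrt((13/18 - 1/6*7921) + 120) = sqrt((13/18 - 7921/6) + 120) = sqrt(-11875/9 + 120) = sqrt(-10795/9) = I*sqrt(10795)/3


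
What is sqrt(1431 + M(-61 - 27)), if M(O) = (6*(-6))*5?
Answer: 3*sqrt(139) ≈ 35.370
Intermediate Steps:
M(O) = -180 (M(O) = -36*5 = -180)
sqrt(1431 + M(-61 - 27)) = sqrt(1431 - 180) = sqrt(1251) = 3*sqrt(139)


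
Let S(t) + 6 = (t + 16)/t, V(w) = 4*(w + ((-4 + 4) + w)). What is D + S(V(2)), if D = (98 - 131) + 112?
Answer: 75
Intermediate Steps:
V(w) = 8*w (V(w) = 4*(w + (0 + w)) = 4*(w + w) = 4*(2*w) = 8*w)
D = 79 (D = -33 + 112 = 79)
S(t) = -6 + (16 + t)/t (S(t) = -6 + (t + 16)/t = -6 + (16 + t)/t)
D + S(V(2)) = 79 + (-5 + 16/((8*2))) = 79 + (-5 + 16/16) = 79 + (-5 + 16*(1/16)) = 79 + (-5 + 1) = 79 - 4 = 75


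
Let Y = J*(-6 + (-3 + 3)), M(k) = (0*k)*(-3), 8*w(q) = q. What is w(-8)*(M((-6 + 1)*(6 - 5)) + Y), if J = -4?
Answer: -24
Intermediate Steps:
w(q) = q/8
M(k) = 0 (M(k) = 0*(-3) = 0)
Y = 24 (Y = -4*(-6 + (-3 + 3)) = -4*(-6 + 0) = -4*(-6) = 24)
w(-8)*(M((-6 + 1)*(6 - 5)) + Y) = ((1/8)*(-8))*(0 + 24) = -1*24 = -24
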